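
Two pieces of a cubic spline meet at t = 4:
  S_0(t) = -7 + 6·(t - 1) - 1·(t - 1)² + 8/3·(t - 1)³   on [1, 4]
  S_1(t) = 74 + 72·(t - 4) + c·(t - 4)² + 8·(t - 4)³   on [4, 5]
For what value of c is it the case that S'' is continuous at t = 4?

S_0''(t) = -2 + 16·(t - 1), so S_0''(4) = 46. On the right, S_1''(4) = 2c, so c = 23.

23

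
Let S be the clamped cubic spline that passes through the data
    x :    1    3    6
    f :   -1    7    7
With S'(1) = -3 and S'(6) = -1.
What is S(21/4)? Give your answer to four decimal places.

Put m_i = S'' at the i-th knot. Here h = (2, 3) and Δ = (4, 0), so the interior equations h_(i-1)·m_(i-1) + 2(h_(i-1)+h_i)·m_i + h_i·m_(i+1) = 6(Δ_i − Δ_(i-1)) read
  2·m_0 + 10·m_1 + 3·m_2 = 6(Δ_1 - Δ_0) = -24
Clamped end conditions give two more equations: 2h_0·m_0 + h_0·m_1 = 6(Δ_0 - S'(1)) = 42 and h_1·m_1 + 2h_1·m_2 = 6(S'(6) - Δ_1) = -6.
Solving: m_0 = 133/10, m_1 = -28/5, m_2 = 9/5.
On [3, 6], S(x) = 7 + 47/10·(x - 3) - 14/5·(x - 3)² + 37/90·(x - 3)³.
With (x - 3) = 9/4: S(21/4) = 5173/640.

8.0828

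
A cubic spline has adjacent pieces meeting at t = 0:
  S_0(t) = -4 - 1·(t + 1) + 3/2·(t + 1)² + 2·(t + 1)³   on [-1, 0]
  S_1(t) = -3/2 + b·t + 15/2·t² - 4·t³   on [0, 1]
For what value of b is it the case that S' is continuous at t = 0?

S_0'(t) = -1 + 3·(t + 1) + 6·(t + 1)², so S_0'(0) = 8. On the right, S_1'(0) = b, so b = 8.

8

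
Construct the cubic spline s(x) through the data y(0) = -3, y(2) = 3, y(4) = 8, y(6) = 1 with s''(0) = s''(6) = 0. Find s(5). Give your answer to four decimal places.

5.6750

Write M_i for s''(x_i). With h_i = 2, 2, 2 and divided differences Δ_i = 3, 5/2, -7/2, the continuity of s' gives the tridiagonal system
  2·M_0 + 8·M_1 + 2·M_2 = 6(Δ_1 - Δ_0) = -3
  2·M_1 + 8·M_2 + 2·M_3 = 6(Δ_2 - Δ_1) = -36
Natural end conditions: M_0 = M_3 = 0.
Solving the tridiagonal system: M_0 = 0, M_1 = 4/5, M_2 = -47/10, M_3 = 0.
On [4, 6], s(x) = 8 - 11/30·(x - 4) - 47/20·(x - 4)² + 47/120·(x - 4)³.
With (x - 4) = 1: s(5) = 227/40.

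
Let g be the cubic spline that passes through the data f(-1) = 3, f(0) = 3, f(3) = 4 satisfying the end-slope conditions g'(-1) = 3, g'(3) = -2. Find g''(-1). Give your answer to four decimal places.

-10.5000

Put M_i = g'' at the i-th knot. Here h = (1, 3) and Δ = (0, 1/3), so the interior equations h_(i-1)·M_(i-1) + 2(h_(i-1)+h_i)·M_i + h_i·M_(i+1) = 6(Δ_i − Δ_(i-1)) read
  1·M_0 + 8·M_1 + 3·M_2 = 6(Δ_1 - Δ_0) = 2
Clamped end conditions give two more equations: 2h_0·M_0 + h_0·M_1 = 6(Δ_0 - g'(-1)) = -18 and h_1·M_1 + 2h_1·M_2 = 6(g'(3) - Δ_1) = -14.
Solving the tridiagonal system: M_0 = -21/2, M_1 = 3, M_2 = -23/6.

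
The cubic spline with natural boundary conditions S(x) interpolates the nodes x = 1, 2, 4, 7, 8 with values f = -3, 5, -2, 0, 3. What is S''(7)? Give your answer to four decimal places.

-0.2030

With σ_i denoting the second derivative at x_i, h_i = 1, 2, 3, 1, and Δ_i = (y_(i+1) − y_i)/h_i = 8, -7/2, 2/3, 3:
  1·σ_0 + 6·σ_1 + 2·σ_2 = 6(Δ_1 - Δ_0) = -69
  2·σ_1 + 10·σ_2 + 3·σ_3 = 6(Δ_2 - Δ_1) = 25
  3·σ_2 + 8·σ_3 + 1·σ_4 = 6(Δ_3 - Δ_2) = 14
Natural end conditions: σ_0 = σ_4 = 0.
Hence σ_0 = 0, σ_1 = -5215/394, σ_2 = 1026/197, σ_3 = -40/197, σ_4 = 0.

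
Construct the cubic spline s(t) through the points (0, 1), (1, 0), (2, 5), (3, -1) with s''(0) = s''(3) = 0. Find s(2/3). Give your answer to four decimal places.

Put σ_i = s'' at the i-th knot. Here h = (1, 1, 1) and Δ = (-1, 5, -6), so the interior equations h_(i-1)·σ_(i-1) + 2(h_(i-1)+h_i)·σ_i + h_i·σ_(i+1) = 6(Δ_i − Δ_(i-1)) read
  1·σ_0 + 4·σ_1 + 1·σ_2 = 6(Δ_1 - Δ_0) = 36
  1·σ_1 + 4·σ_2 + 1·σ_3 = 6(Δ_2 - Δ_1) = -66
Natural end conditions: σ_0 = σ_3 = 0.
Solving the tridiagonal system: σ_0 = 0, σ_1 = 14, σ_2 = -20, σ_3 = 0.
On [0, 1], s(t) = 1 - 10/3·t + 0·t² + 7/3·t³.
With t = 2/3: s(2/3) = -43/81.

-0.5309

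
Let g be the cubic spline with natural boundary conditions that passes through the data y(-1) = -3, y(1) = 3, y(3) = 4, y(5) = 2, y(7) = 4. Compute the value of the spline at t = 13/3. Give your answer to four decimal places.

2.4563

Let M_i = g''(x_i). Step sizes h_i = 2, 2, 2, 2; slopes of the chords Δ_i = (y_(i+1) - y_i)/h_i = 3, 1/2, -1, 1.
  2·M_0 + 8·M_1 + 2·M_2 = 6(Δ_1 - Δ_0) = -15
  2·M_1 + 8·M_2 + 2·M_3 = 6(Δ_2 - Δ_1) = -9
  2·M_2 + 8·M_3 + 2·M_4 = 6(Δ_3 - Δ_2) = 12
Natural end conditions: M_0 = M_4 = 0.
Solving the tridiagonal system: M_0 = 0, M_1 = -177/112, M_2 = -33/28, M_3 = 201/112, M_4 = 0.
On [3, 5], g(t) = 4 - 13/16·(t - 3) - 33/56·(t - 3)² + 111/448·(t - 3)³.
With (t - 3) = 4/3: g(13/3) = 619/252.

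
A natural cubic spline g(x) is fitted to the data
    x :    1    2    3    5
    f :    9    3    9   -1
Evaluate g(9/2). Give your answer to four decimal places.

3.7826

Write σ_i for g''(x_i). With h_i = 1, 1, 2 and divided differences Δ_i = -6, 6, -5, the continuity of g' gives the tridiagonal system
  1·σ_0 + 4·σ_1 + 1·σ_2 = 6(Δ_1 - Δ_0) = 72
  1·σ_1 + 6·σ_2 + 2·σ_3 = 6(Δ_2 - Δ_1) = -66
Natural end conditions: σ_0 = σ_3 = 0.
Forward elimination and back-substitution give σ_0 = 0, σ_1 = 498/23, σ_2 = -336/23, σ_3 = 0.
On [3, 5], g(x) = 9 + 109/23·(x - 3) - 168/23·(x - 3)² + 28/23·(x - 3)³.
With (x - 3) = 3/2: g(9/2) = 87/23.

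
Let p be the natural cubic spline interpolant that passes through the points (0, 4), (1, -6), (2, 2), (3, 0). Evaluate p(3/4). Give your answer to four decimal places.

-5.2938

With M_i denoting the second derivative at x_i, h_i = 1, 1, 1, and Δ_i = (y_(i+1) − y_i)/h_i = -10, 8, -2:
  1·M_0 + 4·M_1 + 1·M_2 = 6(Δ_1 - Δ_0) = 108
  1·M_1 + 4·M_2 + 1·M_3 = 6(Δ_2 - Δ_1) = -60
Natural end conditions: M_0 = M_3 = 0.
Hence M_0 = 0, M_1 = 164/5, M_2 = -116/5, M_3 = 0.
On [0, 1], p(x) = 4 - 232/15·x + 0·x² + 82/15·x³.
With x = 3/4: p(3/4) = -847/160.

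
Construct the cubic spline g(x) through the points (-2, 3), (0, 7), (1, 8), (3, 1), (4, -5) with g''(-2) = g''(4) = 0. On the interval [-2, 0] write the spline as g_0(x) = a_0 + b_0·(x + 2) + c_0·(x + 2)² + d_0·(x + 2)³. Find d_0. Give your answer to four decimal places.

-0.0269

Write σ_i for g''(x_i). With h_i = 2, 1, 2, 1 and divided differences Δ_i = 2, 1, -7/2, -6, the continuity of g' gives the tridiagonal system
  2·σ_0 + 6·σ_1 + 1·σ_2 = 6(Δ_1 - Δ_0) = -6
  1·σ_1 + 6·σ_2 + 2·σ_3 = 6(Δ_2 - Δ_1) = -27
  2·σ_2 + 6·σ_3 + 1·σ_4 = 6(Δ_3 - Δ_2) = -15
Natural end conditions: σ_0 = σ_4 = 0.
Solving: σ_0 = 0, σ_1 = -10/31, σ_2 = -126/31, σ_3 = -71/62, σ_4 = 0.
On [-2, 0], with g_0(x) = a_0 + b_0·(x + 2) + c_0·(x + 2)² + d_0·(x + 2)³: c_0 = σ_0/2 = 0, d_0 = (σ_1 - σ_0)/(6h_0) = -5/186, b_0 = Δ_0 - h_0(2σ_0 + σ_1)/6 = 196/93.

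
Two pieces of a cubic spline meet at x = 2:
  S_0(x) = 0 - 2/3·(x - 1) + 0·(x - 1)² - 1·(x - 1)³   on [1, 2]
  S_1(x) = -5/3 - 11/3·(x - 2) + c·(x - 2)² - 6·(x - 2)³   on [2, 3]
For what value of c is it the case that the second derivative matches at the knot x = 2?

S_0''(x) = 0 - 6·(x - 1), so S_0''(2) = -6. On the right, S_1''(2) = 2c, so c = -3.

-3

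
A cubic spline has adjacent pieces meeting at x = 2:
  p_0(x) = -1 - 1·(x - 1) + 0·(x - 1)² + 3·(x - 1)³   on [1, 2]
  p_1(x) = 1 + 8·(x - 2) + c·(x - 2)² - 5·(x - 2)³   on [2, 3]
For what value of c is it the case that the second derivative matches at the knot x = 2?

p_0''(x) = 0 + 18·(x - 1), so p_0''(2) = 18. On the right, p_1''(2) = 2c, so c = 9.

9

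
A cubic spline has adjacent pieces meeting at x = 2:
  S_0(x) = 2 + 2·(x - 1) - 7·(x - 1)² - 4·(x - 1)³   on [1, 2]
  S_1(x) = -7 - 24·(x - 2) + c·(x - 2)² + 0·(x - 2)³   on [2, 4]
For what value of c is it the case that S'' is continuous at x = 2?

S_0''(x) = -14 - 24·(x - 1), so S_0''(2) = -38. On the right, S_1''(2) = 2c, so c = -19.

-19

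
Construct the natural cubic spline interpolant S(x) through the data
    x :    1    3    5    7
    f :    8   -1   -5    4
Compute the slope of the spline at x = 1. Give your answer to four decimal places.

-4.7333

With M_i denoting the second derivative at x_i, h_i = 2, 2, 2, and Δ_i = (y_(i+1) − y_i)/h_i = -9/2, -2, 9/2:
  2·M_0 + 8·M_1 + 2·M_2 = 6(Δ_1 - Δ_0) = 15
  2·M_1 + 8·M_2 + 2·M_3 = 6(Δ_2 - Δ_1) = 39
Natural end conditions: M_0 = M_3 = 0.
Hence M_0 = 0, M_1 = 7/10, M_2 = 47/10, M_3 = 0.
On [1, 3], S'(x) = b_0 + 2c_0·(x - 1) + 3d_0·(x - 1)² with b_0 = Δ_0 - h_0(2M_0 + M_1)/6 = -71/15, c_0 = M_0/2 = 0, d_0 = (M_1 - M_0)/(6h_0) = 7/120. So S'(1) = -71/15.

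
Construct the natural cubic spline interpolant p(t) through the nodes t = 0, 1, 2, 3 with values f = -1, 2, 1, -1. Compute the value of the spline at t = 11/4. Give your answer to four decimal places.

Let σ_i = p''(x_i). Step sizes h_i = 1, 1, 1; slopes of the chords Δ_i = (y_(i+1) - y_i)/h_i = 3, -1, -2.
  1·σ_0 + 4·σ_1 + 1·σ_2 = 6(Δ_1 - Δ_0) = -24
  1·σ_1 + 4·σ_2 + 1·σ_3 = 6(Δ_2 - Δ_1) = -6
Natural end conditions: σ_0 = σ_3 = 0.
Hence σ_0 = 0, σ_1 = -6, σ_2 = 0, σ_3 = 0.
On [2, 3], p(t) = 1 - 2·(t - 2) + 0·(t - 2)² + 0·(t - 2)³.
With (t - 2) = 3/4: p(11/4) = -1/2.

-0.5000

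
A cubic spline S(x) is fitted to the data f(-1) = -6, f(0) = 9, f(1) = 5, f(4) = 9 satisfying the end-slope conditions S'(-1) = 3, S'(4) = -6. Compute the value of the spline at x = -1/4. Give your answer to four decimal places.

Write m_i for S''(x_i). With h_i = 1, 1, 3 and divided differences Δ_i = 15, -4, 4/3, the continuity of S' gives the tridiagonal system
  1·m_0 + 4·m_1 + 1·m_2 = 6(Δ_1 - Δ_0) = -114
  1·m_1 + 8·m_2 + 3·m_3 = 6(Δ_2 - Δ_1) = 32
Clamped end conditions give two more equations: 2h_0·m_0 + h_0·m_1 = 6(Δ_0 - S'(-1)) = 72 and h_2·m_2 + 2h_2·m_3 = 6(S'(4) - Δ_2) = -44.
Hence m_0 = 1730/29, m_1 = -1372/29, m_2 = 452/29, m_3 = -1316/87.
On [-1, 0], S(x) = -6 + 3·(x + 1) + 865/29·(x + 1)² - 517/29·(x + 1)³.
With (x + 1) = 3/4: S(-1/4) = 10221/1856.

5.5070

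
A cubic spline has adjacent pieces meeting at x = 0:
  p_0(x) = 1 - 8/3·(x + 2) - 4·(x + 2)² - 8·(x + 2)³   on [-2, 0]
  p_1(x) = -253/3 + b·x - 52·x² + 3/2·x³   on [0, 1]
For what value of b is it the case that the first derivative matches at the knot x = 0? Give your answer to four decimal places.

-114.6667

p_0'(x) = -8/3 - 8·(x + 2) - 24·(x + 2)², so p_0'(0) = -344/3. On the right, p_1'(0) = b, so b = -344/3.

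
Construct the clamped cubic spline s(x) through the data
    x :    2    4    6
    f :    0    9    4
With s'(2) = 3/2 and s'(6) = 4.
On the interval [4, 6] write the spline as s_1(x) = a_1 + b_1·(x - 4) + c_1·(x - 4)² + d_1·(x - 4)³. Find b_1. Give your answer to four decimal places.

Let M_i = s''(x_i). Step sizes h_i = 2, 2; slopes of the chords Δ_i = (y_(i+1) - y_i)/h_i = 9/2, -5/2.
  2·M_0 + 8·M_1 + 2·M_2 = 6(Δ_1 - Δ_0) = -42
Clamped end conditions give two more equations: 2h_0·M_0 + h_0·M_1 = 6(Δ_0 - s'(2)) = 18 and h_1·M_1 + 2h_1·M_2 = 6(s'(6) - Δ_1) = 39.
Solving: M_0 = 83/8, M_1 = -47/4, M_2 = 125/8.
On [4, 6], with s_1(x) = a_1 + b_1·(x - 4) + c_1·(x - 4)² + d_1·(x - 4)³: c_1 = M_1/2 = -47/8, d_1 = (M_2 - M_1)/(6h_1) = 73/32, b_1 = Δ_1 - h_1(2M_1 + M_2)/6 = 1/8.

0.1250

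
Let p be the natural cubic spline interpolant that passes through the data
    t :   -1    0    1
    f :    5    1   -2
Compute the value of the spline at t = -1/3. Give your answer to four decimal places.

2.2407

With m_i denoting the second derivative at x_i, h_i = 1, 1, and Δ_i = (y_(i+1) − y_i)/h_i = -4, -3:
  1·m_0 + 4·m_1 + 1·m_2 = 6(Δ_1 - Δ_0) = 6
Natural end conditions: m_0 = m_2 = 0.
Solving: m_0 = 0, m_1 = 3/2, m_2 = 0.
On [-1, 0], p(t) = 5 - 17/4·(t + 1) + 0·(t + 1)² + 1/4·(t + 1)³.
With (t + 1) = 2/3: p(-1/3) = 121/54.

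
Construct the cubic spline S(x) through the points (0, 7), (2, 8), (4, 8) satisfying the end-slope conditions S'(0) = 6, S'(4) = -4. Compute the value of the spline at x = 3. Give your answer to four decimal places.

Write m_i for S''(x_i). With h_i = 2, 2 and divided differences Δ_i = 1/2, 0, the continuity of S' gives the tridiagonal system
  2·m_0 + 8·m_1 + 2·m_2 = 6(Δ_1 - Δ_0) = -3
Clamped end conditions give two more equations: 2h_0·m_0 + h_0·m_1 = 6(Δ_0 - S'(0)) = -33 and h_1·m_1 + 2h_1·m_2 = 6(S'(4) - Δ_1) = -24.
Hence m_0 = -83/8, m_1 = 17/4, m_2 = -65/8.
On [2, 4], S(x) = 8 - 1/8·(x - 2) + 17/8·(x - 2)² - 33/32·(x - 2)³.
With (x - 2) = 1: S(3) = 287/32.

8.9688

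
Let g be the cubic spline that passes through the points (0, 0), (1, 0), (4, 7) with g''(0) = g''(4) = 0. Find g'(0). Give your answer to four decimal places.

Write m_i for g''(x_i). With h_i = 1, 3 and divided differences Δ_i = 0, 7/3, the continuity of g' gives the tridiagonal system
  1·m_0 + 8·m_1 + 3·m_2 = 6(Δ_1 - Δ_0) = 14
Natural end conditions: m_0 = m_2 = 0.
Solving: m_0 = 0, m_1 = 7/4, m_2 = 0.
On [0, 1], g'(x) = b_0 + 2c_0·x + 3d_0·x² with b_0 = Δ_0 - h_0(2m_0 + m_1)/6 = -7/24, c_0 = m_0/2 = 0, d_0 = (m_1 - m_0)/(6h_0) = 7/24. So g'(0) = -7/24.

-0.2917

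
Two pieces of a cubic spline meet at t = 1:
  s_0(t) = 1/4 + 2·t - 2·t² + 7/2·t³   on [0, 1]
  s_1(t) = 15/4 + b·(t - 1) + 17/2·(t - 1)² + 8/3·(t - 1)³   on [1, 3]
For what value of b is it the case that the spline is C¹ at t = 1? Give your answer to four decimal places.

s_0'(t) = 2 - 4·t + 21/2·t², so s_0'(1) = 17/2. On the right, s_1'(1) = b, so b = 17/2.

8.5000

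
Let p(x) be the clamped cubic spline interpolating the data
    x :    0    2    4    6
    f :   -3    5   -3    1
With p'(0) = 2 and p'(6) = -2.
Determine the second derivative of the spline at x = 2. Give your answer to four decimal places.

-10.5333

With m_i denoting the second derivative at x_i, h_i = 2, 2, 2, and Δ_i = (y_(i+1) − y_i)/h_i = 4, -4, 2:
  2·m_0 + 8·m_1 + 2·m_2 = 6(Δ_1 - Δ_0) = -48
  2·m_1 + 8·m_2 + 2·m_3 = 6(Δ_2 - Δ_1) = 36
Clamped end conditions give two more equations: 2h_0·m_0 + h_0·m_1 = 6(Δ_0 - p'(0)) = 12 and h_2·m_2 + 2h_2·m_3 = 6(p'(6) - Δ_2) = -24.
Forward elimination and back-substitution give m_0 = 124/15, m_1 = -158/15, m_2 = 148/15, m_3 = -164/15.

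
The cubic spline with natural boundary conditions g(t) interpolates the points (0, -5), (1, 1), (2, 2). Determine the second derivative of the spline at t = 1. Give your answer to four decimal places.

-7.5000

With M_i denoting the second derivative at x_i, h_i = 1, 1, and Δ_i = (y_(i+1) − y_i)/h_i = 6, 1:
  1·M_0 + 4·M_1 + 1·M_2 = 6(Δ_1 - Δ_0) = -30
Natural end conditions: M_0 = M_2 = 0.
Solving the tridiagonal system: M_0 = 0, M_1 = -15/2, M_2 = 0.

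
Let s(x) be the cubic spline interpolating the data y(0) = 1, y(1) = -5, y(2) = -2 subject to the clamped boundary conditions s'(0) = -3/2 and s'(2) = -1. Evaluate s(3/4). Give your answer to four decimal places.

With m_i denoting the second derivative at x_i, h_i = 1, 1, and Δ_i = (y_(i+1) − y_i)/h_i = -6, 3:
  1·m_0 + 4·m_1 + 1·m_2 = 6(Δ_1 - Δ_0) = 54
Clamped end conditions give two more equations: 2h_0·m_0 + h_0·m_1 = 6(Δ_0 - s'(0)) = -27 and h_1·m_1 + 2h_1·m_2 = 6(s'(2) - Δ_1) = -24.
Solving the tridiagonal system: m_0 = -107/4, m_1 = 53/2, m_2 = -101/4.
On [0, 1], s(x) = 1 - 3/2·x - 107/8·x² + 71/8·x³.
With x = 3/4: s(3/4) = -1999/512.

-3.9043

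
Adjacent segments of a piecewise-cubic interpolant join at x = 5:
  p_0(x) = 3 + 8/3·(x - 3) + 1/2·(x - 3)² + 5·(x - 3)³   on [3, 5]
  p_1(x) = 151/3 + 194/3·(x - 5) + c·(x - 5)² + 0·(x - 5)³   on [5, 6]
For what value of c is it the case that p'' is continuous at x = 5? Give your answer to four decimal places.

p_0''(x) = 1 + 30·(x - 3), so p_0''(5) = 61. On the right, p_1''(5) = 2c, so c = 61/2.

30.5000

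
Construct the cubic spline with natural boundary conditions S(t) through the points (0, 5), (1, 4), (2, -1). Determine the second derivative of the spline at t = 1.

Write σ_i for S''(x_i). With h_i = 1, 1 and divided differences Δ_i = -1, -5, the continuity of S' gives the tridiagonal system
  1·σ_0 + 4·σ_1 + 1·σ_2 = 6(Δ_1 - Δ_0) = -24
Natural end conditions: σ_0 = σ_2 = 0.
Hence σ_0 = 0, σ_1 = -6, σ_2 = 0.

-6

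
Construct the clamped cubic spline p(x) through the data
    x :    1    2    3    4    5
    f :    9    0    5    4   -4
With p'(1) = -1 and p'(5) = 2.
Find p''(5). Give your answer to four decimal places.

38.3571

Let σ_i = p''(x_i). Step sizes h_i = 1, 1, 1, 1; slopes of the chords Δ_i = (y_(i+1) - y_i)/h_i = -9, 5, -1, -8.
  1·σ_0 + 4·σ_1 + 1·σ_2 = 6(Δ_1 - Δ_0) = 84
  1·σ_1 + 4·σ_2 + 1·σ_3 = 6(Δ_2 - Δ_1) = -36
  1·σ_2 + 4·σ_3 + 1·σ_4 = 6(Δ_3 - Δ_2) = -42
Clamped end conditions give two more equations: 2h_0·σ_0 + h_0·σ_1 = 6(Δ_0 - p'(1)) = -48 and h_3·σ_3 + 2h_3·σ_4 = 6(p'(5) - Δ_3) = 60.
Hence σ_0 = -579/14, σ_1 = 243/7, σ_2 = -27/2, σ_3 = -117/7, σ_4 = 537/14.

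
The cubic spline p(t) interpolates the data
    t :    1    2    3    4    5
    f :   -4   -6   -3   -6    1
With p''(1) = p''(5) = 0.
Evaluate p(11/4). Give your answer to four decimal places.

With M_i denoting the second derivative at x_i, h_i = 1, 1, 1, 1, and Δ_i = (y_(i+1) − y_i)/h_i = -2, 3, -3, 7:
  1·M_0 + 4·M_1 + 1·M_2 = 6(Δ_1 - Δ_0) = 30
  1·M_1 + 4·M_2 + 1·M_3 = 6(Δ_2 - Δ_1) = -36
  1·M_2 + 4·M_3 + 1·M_4 = 6(Δ_3 - Δ_2) = 60
Natural end conditions: M_0 = M_4 = 0.
Solving: M_0 = 0, M_1 = 327/28, M_2 = -117/7, M_3 = 537/28, M_4 = 0.
On [2, 3], p(t) = -6 + 53/28·(t - 2) + 327/56·(t - 2)² - 265/56·(t - 2)³.
With (t - 2) = 3/4: p(11/4) = -11799/3584.

-3.2921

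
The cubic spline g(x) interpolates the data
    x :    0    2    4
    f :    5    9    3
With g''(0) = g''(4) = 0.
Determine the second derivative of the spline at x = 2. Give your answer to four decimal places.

-3.7500

With M_i denoting the second derivative at x_i, h_i = 2, 2, and Δ_i = (y_(i+1) − y_i)/h_i = 2, -3:
  2·M_0 + 8·M_1 + 2·M_2 = 6(Δ_1 - Δ_0) = -30
Natural end conditions: M_0 = M_2 = 0.
Hence M_0 = 0, M_1 = -15/4, M_2 = 0.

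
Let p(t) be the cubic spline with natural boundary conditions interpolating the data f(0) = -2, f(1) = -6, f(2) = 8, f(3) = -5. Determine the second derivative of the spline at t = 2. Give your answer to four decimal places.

-50.4000

Put σ_i = p'' at the i-th knot. Here h = (1, 1, 1) and Δ = (-4, 14, -13), so the interior equations h_(i-1)·σ_(i-1) + 2(h_(i-1)+h_i)·σ_i + h_i·σ_(i+1) = 6(Δ_i − Δ_(i-1)) read
  1·σ_0 + 4·σ_1 + 1·σ_2 = 6(Δ_1 - Δ_0) = 108
  1·σ_1 + 4·σ_2 + 1·σ_3 = 6(Δ_2 - Δ_1) = -162
Natural end conditions: σ_0 = σ_3 = 0.
Solving the tridiagonal system: σ_0 = 0, σ_1 = 198/5, σ_2 = -252/5, σ_3 = 0.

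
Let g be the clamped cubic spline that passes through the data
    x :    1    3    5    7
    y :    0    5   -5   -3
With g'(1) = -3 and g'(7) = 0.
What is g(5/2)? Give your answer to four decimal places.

4.0500

With m_i denoting the second derivative at x_i, h_i = 2, 2, 2, and Δ_i = (y_(i+1) − y_i)/h_i = 5/2, -5, 1:
  2·m_0 + 8·m_1 + 2·m_2 = 6(Δ_1 - Δ_0) = -45
  2·m_1 + 8·m_2 + 2·m_3 = 6(Δ_2 - Δ_1) = 36
Clamped end conditions give two more equations: 2h_0·m_0 + h_0·m_1 = 6(Δ_0 - g'(1)) = 33 and h_2·m_2 + 2h_2·m_3 = 6(g'(7) - Δ_2) = -6.
Forward elimination and back-substitution give m_0 = 139/10, m_1 = -113/10, m_2 = 44/5, m_3 = -59/10.
On [1, 3], g(x) = 0 - 3·(x - 1) + 139/20·(x - 1)² - 21/10·(x - 1)³.
With (x - 1) = 3/2: g(5/2) = 81/20.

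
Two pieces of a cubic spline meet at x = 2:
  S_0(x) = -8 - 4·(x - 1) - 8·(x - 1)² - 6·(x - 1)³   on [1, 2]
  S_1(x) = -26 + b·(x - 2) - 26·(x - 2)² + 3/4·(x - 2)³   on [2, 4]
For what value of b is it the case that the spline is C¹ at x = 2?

-38

S_0'(x) = -4 - 16·(x - 1) - 18·(x - 1)², so S_0'(2) = -38. On the right, S_1'(2) = b, so b = -38.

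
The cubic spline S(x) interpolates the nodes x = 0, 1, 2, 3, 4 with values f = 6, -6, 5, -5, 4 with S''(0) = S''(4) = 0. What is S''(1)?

48

Write m_i for S''(x_i). With h_i = 1, 1, 1, 1 and divided differences Δ_i = -12, 11, -10, 9, the continuity of S' gives the tridiagonal system
  1·m_0 + 4·m_1 + 1·m_2 = 6(Δ_1 - Δ_0) = 138
  1·m_1 + 4·m_2 + 1·m_3 = 6(Δ_2 - Δ_1) = -126
  1·m_2 + 4·m_3 + 1·m_4 = 6(Δ_3 - Δ_2) = 114
Natural end conditions: m_0 = m_4 = 0.
Solving: m_0 = 0, m_1 = 48, m_2 = -54, m_3 = 42, m_4 = 0.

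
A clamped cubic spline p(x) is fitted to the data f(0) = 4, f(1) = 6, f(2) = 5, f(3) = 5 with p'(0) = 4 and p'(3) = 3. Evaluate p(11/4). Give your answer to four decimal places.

Let σ_i = p''(x_i). Step sizes h_i = 1, 1, 1; slopes of the chords Δ_i = (y_(i+1) - y_i)/h_i = 2, -1, 0.
  1·σ_0 + 4·σ_1 + 1·σ_2 = 6(Δ_1 - Δ_0) = -18
  1·σ_1 + 4·σ_2 + 1·σ_3 = 6(Δ_2 - Δ_1) = 6
Clamped end conditions give two more equations: 2h_0·σ_0 + h_0·σ_1 = 6(Δ_0 - p'(0)) = -12 and h_2·σ_2 + 2h_2·σ_3 = 6(p'(3) - Δ_2) = 18.
Hence σ_0 = -64/15, σ_1 = -52/15, σ_2 = 2/15, σ_3 = 134/15.
On [2, 3], p(x) = 5 - 23/15·(x - 2) + 1/15·(x - 2)² + 22/15·(x - 2)³.
With (x - 2) = 3/4: p(11/4) = 721/160.

4.5063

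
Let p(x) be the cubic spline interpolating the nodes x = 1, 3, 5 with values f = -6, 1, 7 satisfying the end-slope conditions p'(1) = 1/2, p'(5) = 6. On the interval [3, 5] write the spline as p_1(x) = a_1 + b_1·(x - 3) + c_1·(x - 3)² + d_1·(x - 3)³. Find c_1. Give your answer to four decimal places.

-1.7500

Put σ_i = p'' at the i-th knot. Here h = (2, 2) and Δ = (7/2, 3), so the interior equations h_(i-1)·σ_(i-1) + 2(h_(i-1)+h_i)·σ_i + h_i·σ_(i+1) = 6(Δ_i − Δ_(i-1)) read
  2·σ_0 + 8·σ_1 + 2·σ_2 = 6(Δ_1 - Δ_0) = -3
Clamped end conditions give two more equations: 2h_0·σ_0 + h_0·σ_1 = 6(Δ_0 - p'(1)) = 18 and h_1·σ_1 + 2h_1·σ_2 = 6(p'(5) - Δ_1) = 18.
Forward elimination and back-substitution give σ_0 = 25/4, σ_1 = -7/2, σ_2 = 25/4.
On [3, 5], with p_1(x) = a_1 + b_1·(x - 3) + c_1·(x - 3)² + d_1·(x - 3)³: c_1 = σ_1/2 = -7/4, d_1 = (σ_2 - σ_1)/(6h_1) = 13/16, b_1 = Δ_1 - h_1(2σ_1 + σ_2)/6 = 13/4.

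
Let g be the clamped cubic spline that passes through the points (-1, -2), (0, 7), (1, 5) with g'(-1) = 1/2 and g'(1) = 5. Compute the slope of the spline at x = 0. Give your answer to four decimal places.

Let m_i = g''(x_i). Step sizes h_i = 1, 1; slopes of the chords Δ_i = (y_(i+1) - y_i)/h_i = 9, -2.
  1·m_0 + 4·m_1 + 1·m_2 = 6(Δ_1 - Δ_0) = -66
Clamped end conditions give two more equations: 2h_0·m_0 + h_0·m_1 = 6(Δ_0 - g'(-1)) = 51 and h_1·m_1 + 2h_1·m_2 = 6(g'(1) - Δ_1) = 42.
Forward elimination and back-substitution give m_0 = 177/4, m_1 = -75/2, m_2 = 159/4.
On [0, 1], g'(x) = b_1 + 2c_1·x + 3d_1·x² with b_1 = Δ_1 - h_1(2m_1 + m_2)/6 = 31/8, c_1 = m_1/2 = -75/4, d_1 = (m_2 - m_1)/(6h_1) = 103/8. So g'(0) = 31/8.

3.8750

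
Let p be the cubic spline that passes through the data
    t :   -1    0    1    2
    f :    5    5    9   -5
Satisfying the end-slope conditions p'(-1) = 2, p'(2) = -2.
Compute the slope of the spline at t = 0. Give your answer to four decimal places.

With M_i denoting the second derivative at x_i, h_i = 1, 1, 1, and Δ_i = (y_(i+1) − y_i)/h_i = 0, 4, -14:
  1·M_0 + 4·M_1 + 1·M_2 = 6(Δ_1 - Δ_0) = 24
  1·M_1 + 4·M_2 + 1·M_3 = 6(Δ_2 - Δ_1) = -108
Clamped end conditions give two more equations: 2h_0·M_0 + h_0·M_1 = 6(Δ_0 - p'(-1)) = -12 and h_2·M_2 + 2h_2·M_3 = 6(p'(2) - Δ_2) = 72.
Solving: M_0 = -256/15, M_1 = 332/15, M_2 = -712/15, M_3 = 896/15.
On [0, 1], p'(t) = b_1 + 2c_1·t + 3d_1·t² with b_1 = Δ_1 - h_1(2M_1 + M_2)/6 = 68/15, c_1 = M_1/2 = 166/15, d_1 = (M_2 - M_1)/(6h_1) = -58/5. So p'(0) = 68/15.

4.5333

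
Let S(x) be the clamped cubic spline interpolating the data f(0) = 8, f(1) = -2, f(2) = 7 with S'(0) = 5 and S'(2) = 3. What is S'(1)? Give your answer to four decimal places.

-2.7500

Let σ_i = S''(x_i). Step sizes h_i = 1, 1; slopes of the chords Δ_i = (y_(i+1) - y_i)/h_i = -10, 9.
  1·σ_0 + 4·σ_1 + 1·σ_2 = 6(Δ_1 - Δ_0) = 114
Clamped end conditions give two more equations: 2h_0·σ_0 + h_0·σ_1 = 6(Δ_0 - S'(0)) = -90 and h_1·σ_1 + 2h_1·σ_2 = 6(S'(2) - Δ_1) = -36.
Hence σ_0 = -149/2, σ_1 = 59, σ_2 = -95/2.
On [1, 2], S'(x) = b_1 + 2c_1·(x - 1) + 3d_1·(x - 1)² with b_1 = Δ_1 - h_1(2σ_1 + σ_2)/6 = -11/4, c_1 = σ_1/2 = 59/2, d_1 = (σ_2 - σ_1)/(6h_1) = -71/4. So S'(1) = -11/4.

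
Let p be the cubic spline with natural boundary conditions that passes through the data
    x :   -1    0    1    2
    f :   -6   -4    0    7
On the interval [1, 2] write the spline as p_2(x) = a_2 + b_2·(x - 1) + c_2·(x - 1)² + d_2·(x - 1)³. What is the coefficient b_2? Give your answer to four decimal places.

Let M_i = p''(x_i). Step sizes h_i = 1, 1, 1; slopes of the chords Δ_i = (y_(i+1) - y_i)/h_i = 2, 4, 7.
  1·M_0 + 4·M_1 + 1·M_2 = 6(Δ_1 - Δ_0) = 12
  1·M_1 + 4·M_2 + 1·M_3 = 6(Δ_2 - Δ_1) = 18
Natural end conditions: M_0 = M_3 = 0.
Forward elimination and back-substitution give M_0 = 0, M_1 = 2, M_2 = 4, M_3 = 0.
On [1, 2], with p_2(x) = a_2 + b_2·(x - 1) + c_2·(x - 1)² + d_2·(x - 1)³: c_2 = M_2/2 = 2, d_2 = (M_3 - M_2)/(6h_2) = -2/3, b_2 = Δ_2 - h_2(2M_2 + M_3)/6 = 17/3.

5.6667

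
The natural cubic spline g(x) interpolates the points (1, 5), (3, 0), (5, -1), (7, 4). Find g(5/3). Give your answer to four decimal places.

3.1358

Put σ_i = g'' at the i-th knot. Here h = (2, 2, 2) and Δ = (-5/2, -1/2, 5/2), so the interior equations h_(i-1)·σ_(i-1) + 2(h_(i-1)+h_i)·σ_i + h_i·σ_(i+1) = 6(Δ_i − Δ_(i-1)) read
  2·σ_0 + 8·σ_1 + 2·σ_2 = 6(Δ_1 - Δ_0) = 12
  2·σ_1 + 8·σ_2 + 2·σ_3 = 6(Δ_2 - Δ_1) = 18
Natural end conditions: σ_0 = σ_3 = 0.
Forward elimination and back-substitution give σ_0 = 0, σ_1 = 1, σ_2 = 2, σ_3 = 0.
On [1, 3], g(x) = 5 - 17/6·(x - 1) + 0·(x - 1)² + 1/12·(x - 1)³.
With (x - 1) = 2/3: g(5/3) = 254/81.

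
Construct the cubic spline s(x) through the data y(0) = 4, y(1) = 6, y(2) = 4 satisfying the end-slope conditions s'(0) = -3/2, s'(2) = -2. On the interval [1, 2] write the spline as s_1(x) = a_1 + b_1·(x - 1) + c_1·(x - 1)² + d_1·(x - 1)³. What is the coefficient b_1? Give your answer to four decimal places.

0.8750

With M_i denoting the second derivative at x_i, h_i = 1, 1, and Δ_i = (y_(i+1) − y_i)/h_i = 2, -2:
  1·M_0 + 4·M_1 + 1·M_2 = 6(Δ_1 - Δ_0) = -24
Clamped end conditions give two more equations: 2h_0·M_0 + h_0·M_1 = 6(Δ_0 - s'(0)) = 21 and h_1·M_1 + 2h_1·M_2 = 6(s'(2) - Δ_1) = 0.
Solving the tridiagonal system: M_0 = 65/4, M_1 = -23/2, M_2 = 23/4.
On [1, 2], with s_1(x) = a_1 + b_1·(x - 1) + c_1·(x - 1)² + d_1·(x - 1)³: c_1 = M_1/2 = -23/4, d_1 = (M_2 - M_1)/(6h_1) = 23/8, b_1 = Δ_1 - h_1(2M_1 + M_2)/6 = 7/8.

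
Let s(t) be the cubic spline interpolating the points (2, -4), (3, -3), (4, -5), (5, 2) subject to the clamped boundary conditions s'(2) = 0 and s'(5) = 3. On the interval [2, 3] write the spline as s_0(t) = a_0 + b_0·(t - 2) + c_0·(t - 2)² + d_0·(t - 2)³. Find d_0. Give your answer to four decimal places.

With M_i denoting the second derivative at x_i, h_i = 1, 1, 1, and Δ_i = (y_(i+1) − y_i)/h_i = 1, -2, 7:
  1·M_0 + 4·M_1 + 1·M_2 = 6(Δ_1 - Δ_0) = -18
  1·M_1 + 4·M_2 + 1·M_3 = 6(Δ_2 - Δ_1) = 54
Clamped end conditions give two more equations: 2h_0·M_0 + h_0·M_1 = 6(Δ_0 - s'(2)) = 6 and h_2·M_2 + 2h_2·M_3 = 6(s'(5) - Δ_2) = -24.
Hence M_0 = 46/5, M_1 = -62/5, M_2 = 112/5, M_3 = -116/5.
On [2, 3], with s_0(t) = a_0 + b_0·(t - 2) + c_0·(t - 2)² + d_0·(t - 2)³: c_0 = M_0/2 = 23/5, d_0 = (M_1 - M_0)/(6h_0) = -18/5, b_0 = Δ_0 - h_0(2M_0 + M_1)/6 = 0.

-3.6000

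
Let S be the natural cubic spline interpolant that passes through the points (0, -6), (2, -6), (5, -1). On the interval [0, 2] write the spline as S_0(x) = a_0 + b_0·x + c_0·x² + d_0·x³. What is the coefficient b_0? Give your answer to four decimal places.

Write M_i for S''(x_i). With h_i = 2, 3 and divided differences Δ_i = 0, 5/3, the continuity of S' gives the tridiagonal system
  2·M_0 + 10·M_1 + 3·M_2 = 6(Δ_1 - Δ_0) = 10
Natural end conditions: M_0 = M_2 = 0.
Solving the tridiagonal system: M_0 = 0, M_1 = 1, M_2 = 0.
On [0, 2], with S_0(x) = a_0 + b_0·x + c_0·x² + d_0·x³: c_0 = M_0/2 = 0, d_0 = (M_1 - M_0)/(6h_0) = 1/12, b_0 = Δ_0 - h_0(2M_0 + M_1)/6 = -1/3.

-0.3333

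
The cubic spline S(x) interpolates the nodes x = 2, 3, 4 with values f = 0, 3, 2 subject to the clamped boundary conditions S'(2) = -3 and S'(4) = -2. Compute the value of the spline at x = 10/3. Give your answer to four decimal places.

Write m_i for S''(x_i). With h_i = 1, 1 and divided differences Δ_i = 3, -1, the continuity of S' gives the tridiagonal system
  1·m_0 + 4·m_1 + 1·m_2 = 6(Δ_1 - Δ_0) = -24
Clamped end conditions give two more equations: 2h_0·m_0 + h_0·m_1 = 6(Δ_0 - S'(2)) = 36 and h_1·m_1 + 2h_1·m_2 = 6(S'(4) - Δ_1) = -6.
Solving the tridiagonal system: m_0 = 49/2, m_1 = -13, m_2 = 7/2.
On [3, 4], S(x) = 3 + 11/4·(x - 3) - 13/2·(x - 3)² + 11/4·(x - 3)³.
With (x - 3) = 1/3: S(10/3) = 89/27.

3.2963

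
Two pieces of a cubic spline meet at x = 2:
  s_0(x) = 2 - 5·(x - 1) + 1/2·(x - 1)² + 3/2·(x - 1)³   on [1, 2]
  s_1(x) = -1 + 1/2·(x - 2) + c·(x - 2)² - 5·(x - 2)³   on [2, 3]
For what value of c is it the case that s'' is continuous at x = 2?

5

s_0''(x) = 1 + 9·(x - 1), so s_0''(2) = 10. On the right, s_1''(2) = 2c, so c = 5.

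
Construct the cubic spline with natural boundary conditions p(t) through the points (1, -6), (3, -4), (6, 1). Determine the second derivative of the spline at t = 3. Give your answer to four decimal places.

Write M_i for p''(x_i). With h_i = 2, 3 and divided differences Δ_i = 1, 5/3, the continuity of p' gives the tridiagonal system
  2·M_0 + 10·M_1 + 3·M_2 = 6(Δ_1 - Δ_0) = 4
Natural end conditions: M_0 = M_2 = 0.
Forward elimination and back-substitution give M_0 = 0, M_1 = 2/5, M_2 = 0.

0.4000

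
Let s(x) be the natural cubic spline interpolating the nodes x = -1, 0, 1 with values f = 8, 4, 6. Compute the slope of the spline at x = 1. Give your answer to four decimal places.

Write σ_i for s''(x_i). With h_i = 1, 1 and divided differences Δ_i = -4, 2, the continuity of s' gives the tridiagonal system
  1·σ_0 + 4·σ_1 + 1·σ_2 = 6(Δ_1 - Δ_0) = 36
Natural end conditions: σ_0 = σ_2 = 0.
Hence σ_0 = 0, σ_1 = 9, σ_2 = 0.
On [0, 1], s'(x) = b_1 + 2c_1·x + 3d_1·x² with b_1 = Δ_1 - h_1(2σ_1 + σ_2)/6 = -1, c_1 = σ_1/2 = 9/2, d_1 = (σ_2 - σ_1)/(6h_1) = -3/2. So s'(1) = 7/2.

3.5000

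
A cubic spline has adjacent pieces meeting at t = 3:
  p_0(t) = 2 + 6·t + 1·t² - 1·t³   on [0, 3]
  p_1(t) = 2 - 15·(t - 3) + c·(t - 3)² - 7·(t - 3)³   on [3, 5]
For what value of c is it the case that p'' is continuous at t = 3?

-8

p_0''(t) = 2 - 6·t, so p_0''(3) = -16. On the right, p_1''(3) = 2c, so c = -8.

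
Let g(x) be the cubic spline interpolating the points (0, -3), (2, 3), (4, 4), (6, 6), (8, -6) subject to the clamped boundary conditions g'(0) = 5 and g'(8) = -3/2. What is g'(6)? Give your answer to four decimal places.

Write M_i for g''(x_i). With h_i = 2, 2, 2, 2 and divided differences Δ_i = 3, 1/2, 1, -6, the continuity of g' gives the tridiagonal system
  2·M_0 + 8·M_1 + 2·M_2 = 6(Δ_1 - Δ_0) = -15
  2·M_1 + 8·M_2 + 2·M_3 = 6(Δ_2 - Δ_1) = 3
  2·M_2 + 8·M_3 + 2·M_4 = 6(Δ_3 - Δ_2) = -42
Clamped end conditions give two more equations: 2h_0·M_0 + h_0·M_1 = 6(Δ_0 - g'(0)) = -12 and h_3·M_3 + 2h_3·M_4 = 6(g'(8) - Δ_3) = 27.
Forward elimination and back-substitution give M_0 = -107/56, M_1 = -61/28, M_2 = 25/8, M_3 = -247/28, M_4 = 625/56.
On [6, 8], g'(x) = b_3 + 2c_3·(x - 6) + 3d_3·(x - 6)² with b_3 = Δ_3 - h_3(2M_3 + M_4)/6 = -215/56, c_3 = M_3/2 = -247/56, d_3 = (M_4 - M_3)/(6h_3) = 373/224. So g'(6) = -215/56.

-3.8393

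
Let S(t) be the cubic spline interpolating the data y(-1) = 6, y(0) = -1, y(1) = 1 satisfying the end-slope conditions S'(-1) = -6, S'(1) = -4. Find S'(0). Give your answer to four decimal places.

-1.2500

Let M_i = S''(x_i). Step sizes h_i = 1, 1; slopes of the chords Δ_i = (y_(i+1) - y_i)/h_i = -7, 2.
  1·M_0 + 4·M_1 + 1·M_2 = 6(Δ_1 - Δ_0) = 54
Clamped end conditions give two more equations: 2h_0·M_0 + h_0·M_1 = 6(Δ_0 - S'(-1)) = -6 and h_1·M_1 + 2h_1·M_2 = 6(S'(1) - Δ_1) = -36.
Solving the tridiagonal system: M_0 = -31/2, M_1 = 25, M_2 = -61/2.
On [0, 1], S'(t) = b_1 + 2c_1·t + 3d_1·t² with b_1 = Δ_1 - h_1(2M_1 + M_2)/6 = -5/4, c_1 = M_1/2 = 25/2, d_1 = (M_2 - M_1)/(6h_1) = -37/4. So S'(0) = -5/4.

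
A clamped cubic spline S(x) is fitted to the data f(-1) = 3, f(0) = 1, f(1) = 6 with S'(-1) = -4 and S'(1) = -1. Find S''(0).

18

With σ_i denoting the second derivative at x_i, h_i = 1, 1, and Δ_i = (y_(i+1) − y_i)/h_i = -2, 5:
  1·σ_0 + 4·σ_1 + 1·σ_2 = 6(Δ_1 - Δ_0) = 42
Clamped end conditions give two more equations: 2h_0·σ_0 + h_0·σ_1 = 6(Δ_0 - S'(-1)) = 12 and h_1·σ_1 + 2h_1·σ_2 = 6(S'(1) - Δ_1) = -36.
Solving: σ_0 = -3, σ_1 = 18, σ_2 = -27.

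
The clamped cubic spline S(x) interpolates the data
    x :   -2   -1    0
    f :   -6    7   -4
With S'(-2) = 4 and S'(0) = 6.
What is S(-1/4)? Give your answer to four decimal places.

-3.1719

With σ_i denoting the second derivative at x_i, h_i = 1, 1, and Δ_i = (y_(i+1) − y_i)/h_i = 13, -11:
  1·σ_0 + 4·σ_1 + 1·σ_2 = 6(Δ_1 - Δ_0) = -144
Clamped end conditions give two more equations: 2h_0·σ_0 + h_0·σ_1 = 6(Δ_0 - S'(-2)) = 54 and h_1·σ_1 + 2h_1·σ_2 = 6(S'(0) - Δ_1) = 102.
Solving the tridiagonal system: σ_0 = 64, σ_1 = -74, σ_2 = 88.
On [-1, 0], S(x) = 7 - 1·(x + 1) - 37·(x + 1)² + 27·(x + 1)³.
With (x + 1) = 3/4: S(-1/4) = -203/64.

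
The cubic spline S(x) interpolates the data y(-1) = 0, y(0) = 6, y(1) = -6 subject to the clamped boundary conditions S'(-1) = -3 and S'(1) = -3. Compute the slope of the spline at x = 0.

-3

With σ_i denoting the second derivative at x_i, h_i = 1, 1, and Δ_i = (y_(i+1) − y_i)/h_i = 6, -12:
  1·σ_0 + 4·σ_1 + 1·σ_2 = 6(Δ_1 - Δ_0) = -108
Clamped end conditions give two more equations: 2h_0·σ_0 + h_0·σ_1 = 6(Δ_0 - S'(-1)) = 54 and h_1·σ_1 + 2h_1·σ_2 = 6(S'(1) - Δ_1) = 54.
Hence σ_0 = 54, σ_1 = -54, σ_2 = 54.
On [0, 1], S'(x) = b_1 + 2c_1·x + 3d_1·x² with b_1 = Δ_1 - h_1(2σ_1 + σ_2)/6 = -3, c_1 = σ_1/2 = -27, d_1 = (σ_2 - σ_1)/(6h_1) = 18. So S'(0) = -3.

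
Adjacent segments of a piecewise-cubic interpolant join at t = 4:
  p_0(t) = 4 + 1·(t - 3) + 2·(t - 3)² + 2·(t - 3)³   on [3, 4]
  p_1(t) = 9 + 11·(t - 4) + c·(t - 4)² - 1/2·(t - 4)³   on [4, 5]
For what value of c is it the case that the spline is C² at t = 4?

8

p_0''(t) = 4 + 12·(t - 3), so p_0''(4) = 16. On the right, p_1''(4) = 2c, so c = 8.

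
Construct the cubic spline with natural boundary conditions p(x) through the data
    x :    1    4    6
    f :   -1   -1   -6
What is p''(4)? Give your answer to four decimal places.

-1.5000

With m_i denoting the second derivative at x_i, h_i = 3, 2, and Δ_i = (y_(i+1) − y_i)/h_i = 0, -5/2:
  3·m_0 + 10·m_1 + 2·m_2 = 6(Δ_1 - Δ_0) = -15
Natural end conditions: m_0 = m_2 = 0.
Hence m_0 = 0, m_1 = -3/2, m_2 = 0.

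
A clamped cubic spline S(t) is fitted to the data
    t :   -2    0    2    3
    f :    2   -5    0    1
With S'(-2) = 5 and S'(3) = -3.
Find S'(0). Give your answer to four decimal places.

-2.9348

With m_i denoting the second derivative at x_i, h_i = 2, 2, 1, and Δ_i = (y_(i+1) − y_i)/h_i = -7/2, 5/2, 1:
  2·m_0 + 8·m_1 + 2·m_2 = 6(Δ_1 - Δ_0) = 36
  2·m_1 + 6·m_2 + 1·m_3 = 6(Δ_2 - Δ_1) = -9
Clamped end conditions give two more equations: 2h_0·m_0 + h_0·m_1 = 6(Δ_0 - S'(-2)) = -51 and h_2·m_2 + 2h_2·m_3 = 6(S'(3) - Δ_2) = -24.
Solving: m_0 = -404/23, m_1 = 443/46, m_2 = -68/23, m_3 = -242/23.
On [0, 2], S'(t) = b_1 + 2c_1·t + 3d_1·t² with b_1 = Δ_1 - h_1(2m_1 + m_2)/6 = -135/46, c_1 = m_1/2 = 443/92, d_1 = (m_2 - m_1)/(6h_1) = -193/184. So S'(0) = -135/46.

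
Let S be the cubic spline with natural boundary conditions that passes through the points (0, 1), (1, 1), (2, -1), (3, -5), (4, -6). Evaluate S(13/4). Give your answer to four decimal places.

Let M_i = S''(x_i). Step sizes h_i = 1, 1, 1, 1; slopes of the chords Δ_i = (y_(i+1) - y_i)/h_i = 0, -2, -4, -1.
  1·M_0 + 4·M_1 + 1·M_2 = 6(Δ_1 - Δ_0) = -12
  1·M_1 + 4·M_2 + 1·M_3 = 6(Δ_2 - Δ_1) = -12
  1·M_2 + 4·M_3 + 1·M_4 = 6(Δ_3 - Δ_2) = 18
Natural end conditions: M_0 = M_4 = 0.
Forward elimination and back-substitution give M_0 = 0, M_1 = -57/28, M_2 = -27/7, M_3 = 153/28, M_4 = 0.
On [3, 4], S(x) = -5 - 79/28·(x - 3) + 153/56·(x - 3)² - 51/56·(x - 3)³.
With (x - 3) = 1/4: S(13/4) = -2841/512.

-5.5488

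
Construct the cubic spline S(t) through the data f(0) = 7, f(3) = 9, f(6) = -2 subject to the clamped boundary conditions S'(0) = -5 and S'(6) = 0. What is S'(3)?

Let σ_i = S''(x_i). Step sizes h_i = 3, 3; slopes of the chords Δ_i = (y_(i+1) - y_i)/h_i = 2/3, -11/3.
  3·σ_0 + 12·σ_1 + 3·σ_2 = 6(Δ_1 - Δ_0) = -26
Clamped end conditions give two more equations: 2h_0·σ_0 + h_0·σ_1 = 6(Δ_0 - S'(0)) = 34 and h_1·σ_1 + 2h_1·σ_2 = 6(S'(6) - Δ_1) = 22.
Solving the tridiagonal system: σ_0 = 26/3, σ_1 = -6, σ_2 = 20/3.
On [3, 6], S'(t) = b_1 + 2c_1·(t - 3) + 3d_1·(t - 3)² with b_1 = Δ_1 - h_1(2σ_1 + σ_2)/6 = -1, c_1 = σ_1/2 = -3, d_1 = (σ_2 - σ_1)/(6h_1) = 19/27. So S'(3) = -1.

-1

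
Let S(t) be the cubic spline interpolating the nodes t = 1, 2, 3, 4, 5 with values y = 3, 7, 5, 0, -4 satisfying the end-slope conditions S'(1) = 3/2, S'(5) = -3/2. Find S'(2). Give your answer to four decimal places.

2.2500

With M_i denoting the second derivative at x_i, h_i = 1, 1, 1, 1, and Δ_i = (y_(i+1) − y_i)/h_i = 4, -2, -5, -4:
  1·M_0 + 4·M_1 + 1·M_2 = 6(Δ_1 - Δ_0) = -36
  1·M_1 + 4·M_2 + 1·M_3 = 6(Δ_2 - Δ_1) = -18
  1·M_2 + 4·M_3 + 1·M_4 = 6(Δ_3 - Δ_2) = 6
Clamped end conditions give two more equations: 2h_0·M_0 + h_0·M_1 = 6(Δ_0 - S'(1)) = 15 and h_3·M_3 + 2h_3·M_4 = 6(S'(5) - Δ_3) = 15.
Forward elimination and back-substitution give M_0 = 27/2, M_1 = -12, M_2 = -3/2, M_3 = 0, M_4 = 15/2.
On [2, 3], S'(t) = b_1 + 2c_1·(t - 2) + 3d_1·(t - 2)² with b_1 = Δ_1 - h_1(2M_1 + M_2)/6 = 9/4, c_1 = M_1/2 = -6, d_1 = (M_2 - M_1)/(6h_1) = 7/4. So S'(2) = 9/4.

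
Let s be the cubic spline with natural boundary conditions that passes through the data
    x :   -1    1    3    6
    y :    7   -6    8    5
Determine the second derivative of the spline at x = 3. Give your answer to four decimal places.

-7.1842

With M_i denoting the second derivative at x_i, h_i = 2, 2, 3, and Δ_i = (y_(i+1) − y_i)/h_i = -13/2, 7, -1:
  2·M_0 + 8·M_1 + 2·M_2 = 6(Δ_1 - Δ_0) = 81
  2·M_1 + 10·M_2 + 3·M_3 = 6(Δ_2 - Δ_1) = -48
Natural end conditions: M_0 = M_3 = 0.
Solving the tridiagonal system: M_0 = 0, M_1 = 453/38, M_2 = -273/38, M_3 = 0.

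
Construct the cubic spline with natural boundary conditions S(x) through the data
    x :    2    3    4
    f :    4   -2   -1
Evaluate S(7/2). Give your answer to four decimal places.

-2.1563

Put m_i = S'' at the i-th knot. Here h = (1, 1) and Δ = (-6, 1), so the interior equations h_(i-1)·m_(i-1) + 2(h_(i-1)+h_i)·m_i + h_i·m_(i+1) = 6(Δ_i − Δ_(i-1)) read
  1·m_0 + 4·m_1 + 1·m_2 = 6(Δ_1 - Δ_0) = 42
Natural end conditions: m_0 = m_2 = 0.
Solving: m_0 = 0, m_1 = 21/2, m_2 = 0.
On [3, 4], S(x) = -2 - 5/2·(x - 3) + 21/4·(x - 3)² - 7/4·(x - 3)³.
With (x - 3) = 1/2: S(7/2) = -69/32.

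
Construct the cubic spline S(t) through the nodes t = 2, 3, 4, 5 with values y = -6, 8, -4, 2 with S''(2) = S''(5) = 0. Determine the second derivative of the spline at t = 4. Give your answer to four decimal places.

39.2000

Put m_i = S'' at the i-th knot. Here h = (1, 1, 1) and Δ = (14, -12, 6), so the interior equations h_(i-1)·m_(i-1) + 2(h_(i-1)+h_i)·m_i + h_i·m_(i+1) = 6(Δ_i − Δ_(i-1)) read
  1·m_0 + 4·m_1 + 1·m_2 = 6(Δ_1 - Δ_0) = -156
  1·m_1 + 4·m_2 + 1·m_3 = 6(Δ_2 - Δ_1) = 108
Natural end conditions: m_0 = m_3 = 0.
Hence m_0 = 0, m_1 = -244/5, m_2 = 196/5, m_3 = 0.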